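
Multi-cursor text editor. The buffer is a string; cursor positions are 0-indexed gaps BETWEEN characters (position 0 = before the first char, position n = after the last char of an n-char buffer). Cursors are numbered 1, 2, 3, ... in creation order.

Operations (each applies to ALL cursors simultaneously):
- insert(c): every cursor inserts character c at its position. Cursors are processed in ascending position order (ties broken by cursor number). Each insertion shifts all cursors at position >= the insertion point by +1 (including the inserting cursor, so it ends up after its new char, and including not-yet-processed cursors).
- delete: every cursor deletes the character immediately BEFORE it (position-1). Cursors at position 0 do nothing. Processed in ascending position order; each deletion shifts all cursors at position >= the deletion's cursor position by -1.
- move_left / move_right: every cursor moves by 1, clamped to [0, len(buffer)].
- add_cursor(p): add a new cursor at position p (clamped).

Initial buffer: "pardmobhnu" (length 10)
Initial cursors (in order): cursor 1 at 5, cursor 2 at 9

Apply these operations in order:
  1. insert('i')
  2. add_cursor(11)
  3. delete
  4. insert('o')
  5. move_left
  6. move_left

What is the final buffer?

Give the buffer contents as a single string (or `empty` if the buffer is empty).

After op 1 (insert('i')): buffer="pardmiobhniu" (len 12), cursors c1@6 c2@11, authorship .....1....2.
After op 2 (add_cursor(11)): buffer="pardmiobhniu" (len 12), cursors c1@6 c2@11 c3@11, authorship .....1....2.
After op 3 (delete): buffer="pardmobhu" (len 9), cursors c1@5 c2@8 c3@8, authorship .........
After op 4 (insert('o')): buffer="pardmoobhoou" (len 12), cursors c1@6 c2@11 c3@11, authorship .....1...23.
After op 5 (move_left): buffer="pardmoobhoou" (len 12), cursors c1@5 c2@10 c3@10, authorship .....1...23.
After op 6 (move_left): buffer="pardmoobhoou" (len 12), cursors c1@4 c2@9 c3@9, authorship .....1...23.

Answer: pardmoobhoou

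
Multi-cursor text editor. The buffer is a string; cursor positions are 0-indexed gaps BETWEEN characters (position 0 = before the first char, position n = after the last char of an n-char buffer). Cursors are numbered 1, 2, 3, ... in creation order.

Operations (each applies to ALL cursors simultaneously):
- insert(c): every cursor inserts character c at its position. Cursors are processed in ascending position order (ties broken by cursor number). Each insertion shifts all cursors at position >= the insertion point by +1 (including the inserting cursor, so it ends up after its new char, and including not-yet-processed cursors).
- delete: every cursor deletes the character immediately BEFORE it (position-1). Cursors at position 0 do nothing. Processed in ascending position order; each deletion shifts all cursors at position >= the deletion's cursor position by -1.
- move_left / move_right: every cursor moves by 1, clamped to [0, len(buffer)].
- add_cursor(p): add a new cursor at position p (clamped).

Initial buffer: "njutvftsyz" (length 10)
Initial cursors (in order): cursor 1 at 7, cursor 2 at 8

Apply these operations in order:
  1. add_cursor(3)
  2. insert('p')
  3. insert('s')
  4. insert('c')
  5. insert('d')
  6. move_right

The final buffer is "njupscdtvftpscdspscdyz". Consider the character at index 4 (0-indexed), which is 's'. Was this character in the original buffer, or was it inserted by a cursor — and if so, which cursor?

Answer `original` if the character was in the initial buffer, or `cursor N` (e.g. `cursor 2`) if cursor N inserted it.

Answer: cursor 3

Derivation:
After op 1 (add_cursor(3)): buffer="njutvftsyz" (len 10), cursors c3@3 c1@7 c2@8, authorship ..........
After op 2 (insert('p')): buffer="njuptvftpspyz" (len 13), cursors c3@4 c1@9 c2@11, authorship ...3....1.2..
After op 3 (insert('s')): buffer="njupstvftpsspsyz" (len 16), cursors c3@5 c1@11 c2@14, authorship ...33....11.22..
After op 4 (insert('c')): buffer="njupsctvftpscspscyz" (len 19), cursors c3@6 c1@13 c2@17, authorship ...333....111.222..
After op 5 (insert('d')): buffer="njupscdtvftpscdspscdyz" (len 22), cursors c3@7 c1@15 c2@20, authorship ...3333....1111.2222..
After op 6 (move_right): buffer="njupscdtvftpscdspscdyz" (len 22), cursors c3@8 c1@16 c2@21, authorship ...3333....1111.2222..
Authorship (.=original, N=cursor N): . . . 3 3 3 3 . . . . 1 1 1 1 . 2 2 2 2 . .
Index 4: author = 3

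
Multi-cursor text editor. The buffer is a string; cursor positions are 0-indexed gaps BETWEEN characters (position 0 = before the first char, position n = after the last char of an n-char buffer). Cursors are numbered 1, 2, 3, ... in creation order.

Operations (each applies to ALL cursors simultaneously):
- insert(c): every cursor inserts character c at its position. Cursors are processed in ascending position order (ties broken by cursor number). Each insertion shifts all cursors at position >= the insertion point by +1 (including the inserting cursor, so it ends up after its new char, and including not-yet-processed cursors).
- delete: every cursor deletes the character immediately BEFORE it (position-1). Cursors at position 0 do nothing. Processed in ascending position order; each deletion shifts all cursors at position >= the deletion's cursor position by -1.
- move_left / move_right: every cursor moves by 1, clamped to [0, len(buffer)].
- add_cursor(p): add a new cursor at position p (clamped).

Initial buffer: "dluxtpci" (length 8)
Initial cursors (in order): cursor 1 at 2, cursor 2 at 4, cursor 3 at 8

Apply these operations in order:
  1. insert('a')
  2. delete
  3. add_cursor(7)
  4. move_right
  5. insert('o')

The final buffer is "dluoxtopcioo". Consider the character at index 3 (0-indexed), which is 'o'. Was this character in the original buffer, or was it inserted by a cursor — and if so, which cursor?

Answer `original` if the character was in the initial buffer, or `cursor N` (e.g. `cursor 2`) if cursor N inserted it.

After op 1 (insert('a')): buffer="dlauxatpcia" (len 11), cursors c1@3 c2@6 c3@11, authorship ..1..2....3
After op 2 (delete): buffer="dluxtpci" (len 8), cursors c1@2 c2@4 c3@8, authorship ........
After op 3 (add_cursor(7)): buffer="dluxtpci" (len 8), cursors c1@2 c2@4 c4@7 c3@8, authorship ........
After op 4 (move_right): buffer="dluxtpci" (len 8), cursors c1@3 c2@5 c3@8 c4@8, authorship ........
After op 5 (insert('o')): buffer="dluoxtopcioo" (len 12), cursors c1@4 c2@7 c3@12 c4@12, authorship ...1..2...34
Authorship (.=original, N=cursor N): . . . 1 . . 2 . . . 3 4
Index 3: author = 1

Answer: cursor 1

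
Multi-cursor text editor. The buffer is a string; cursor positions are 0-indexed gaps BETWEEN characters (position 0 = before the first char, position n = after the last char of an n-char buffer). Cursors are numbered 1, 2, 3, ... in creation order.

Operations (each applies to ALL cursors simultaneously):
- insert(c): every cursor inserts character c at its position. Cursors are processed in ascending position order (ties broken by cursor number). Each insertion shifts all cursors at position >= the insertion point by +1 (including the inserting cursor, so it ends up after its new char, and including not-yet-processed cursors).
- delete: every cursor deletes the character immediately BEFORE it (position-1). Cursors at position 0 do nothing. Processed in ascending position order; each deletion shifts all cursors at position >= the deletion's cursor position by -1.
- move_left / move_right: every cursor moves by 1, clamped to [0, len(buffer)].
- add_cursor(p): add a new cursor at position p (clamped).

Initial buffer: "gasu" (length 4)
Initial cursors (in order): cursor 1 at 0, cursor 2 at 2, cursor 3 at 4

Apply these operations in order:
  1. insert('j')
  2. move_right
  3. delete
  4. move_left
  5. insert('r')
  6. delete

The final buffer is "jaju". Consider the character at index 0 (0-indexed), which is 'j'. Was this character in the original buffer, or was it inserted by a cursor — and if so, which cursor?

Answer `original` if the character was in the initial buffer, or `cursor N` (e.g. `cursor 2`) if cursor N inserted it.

After op 1 (insert('j')): buffer="jgajsuj" (len 7), cursors c1@1 c2@4 c3@7, authorship 1..2..3
After op 2 (move_right): buffer="jgajsuj" (len 7), cursors c1@2 c2@5 c3@7, authorship 1..2..3
After op 3 (delete): buffer="jaju" (len 4), cursors c1@1 c2@3 c3@4, authorship 1.2.
After op 4 (move_left): buffer="jaju" (len 4), cursors c1@0 c2@2 c3@3, authorship 1.2.
After op 5 (insert('r')): buffer="rjarjru" (len 7), cursors c1@1 c2@4 c3@6, authorship 11.223.
After op 6 (delete): buffer="jaju" (len 4), cursors c1@0 c2@2 c3@3, authorship 1.2.
Authorship (.=original, N=cursor N): 1 . 2 .
Index 0: author = 1

Answer: cursor 1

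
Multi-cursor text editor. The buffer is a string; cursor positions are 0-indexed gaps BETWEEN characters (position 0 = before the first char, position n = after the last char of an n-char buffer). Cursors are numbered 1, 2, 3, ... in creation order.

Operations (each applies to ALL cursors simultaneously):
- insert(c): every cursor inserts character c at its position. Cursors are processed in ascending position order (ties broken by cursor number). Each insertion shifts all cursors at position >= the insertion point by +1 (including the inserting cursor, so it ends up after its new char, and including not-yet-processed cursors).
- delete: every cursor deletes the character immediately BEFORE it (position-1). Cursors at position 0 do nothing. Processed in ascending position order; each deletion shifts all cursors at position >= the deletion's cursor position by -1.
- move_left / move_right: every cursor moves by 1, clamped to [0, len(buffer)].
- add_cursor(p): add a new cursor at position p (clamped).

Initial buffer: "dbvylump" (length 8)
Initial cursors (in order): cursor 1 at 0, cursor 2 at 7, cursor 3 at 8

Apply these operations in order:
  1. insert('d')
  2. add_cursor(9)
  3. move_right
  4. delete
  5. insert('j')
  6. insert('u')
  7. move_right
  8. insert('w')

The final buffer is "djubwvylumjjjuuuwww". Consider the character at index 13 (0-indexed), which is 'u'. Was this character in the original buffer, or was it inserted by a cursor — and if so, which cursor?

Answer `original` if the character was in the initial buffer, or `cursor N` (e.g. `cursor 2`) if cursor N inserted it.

After op 1 (insert('d')): buffer="ddbvylumdpd" (len 11), cursors c1@1 c2@9 c3@11, authorship 1.......2.3
After op 2 (add_cursor(9)): buffer="ddbvylumdpd" (len 11), cursors c1@1 c2@9 c4@9 c3@11, authorship 1.......2.3
After op 3 (move_right): buffer="ddbvylumdpd" (len 11), cursors c1@2 c2@10 c4@10 c3@11, authorship 1.......2.3
After op 4 (delete): buffer="dbvylum" (len 7), cursors c1@1 c2@7 c3@7 c4@7, authorship 1......
After op 5 (insert('j')): buffer="djbvylumjjj" (len 11), cursors c1@2 c2@11 c3@11 c4@11, authorship 11......234
After op 6 (insert('u')): buffer="djubvylumjjjuuu" (len 15), cursors c1@3 c2@15 c3@15 c4@15, authorship 111......234234
After op 7 (move_right): buffer="djubvylumjjjuuu" (len 15), cursors c1@4 c2@15 c3@15 c4@15, authorship 111......234234
After op 8 (insert('w')): buffer="djubwvylumjjjuuuwww" (len 19), cursors c1@5 c2@19 c3@19 c4@19, authorship 111.1.....234234234
Authorship (.=original, N=cursor N): 1 1 1 . 1 . . . . . 2 3 4 2 3 4 2 3 4
Index 13: author = 2

Answer: cursor 2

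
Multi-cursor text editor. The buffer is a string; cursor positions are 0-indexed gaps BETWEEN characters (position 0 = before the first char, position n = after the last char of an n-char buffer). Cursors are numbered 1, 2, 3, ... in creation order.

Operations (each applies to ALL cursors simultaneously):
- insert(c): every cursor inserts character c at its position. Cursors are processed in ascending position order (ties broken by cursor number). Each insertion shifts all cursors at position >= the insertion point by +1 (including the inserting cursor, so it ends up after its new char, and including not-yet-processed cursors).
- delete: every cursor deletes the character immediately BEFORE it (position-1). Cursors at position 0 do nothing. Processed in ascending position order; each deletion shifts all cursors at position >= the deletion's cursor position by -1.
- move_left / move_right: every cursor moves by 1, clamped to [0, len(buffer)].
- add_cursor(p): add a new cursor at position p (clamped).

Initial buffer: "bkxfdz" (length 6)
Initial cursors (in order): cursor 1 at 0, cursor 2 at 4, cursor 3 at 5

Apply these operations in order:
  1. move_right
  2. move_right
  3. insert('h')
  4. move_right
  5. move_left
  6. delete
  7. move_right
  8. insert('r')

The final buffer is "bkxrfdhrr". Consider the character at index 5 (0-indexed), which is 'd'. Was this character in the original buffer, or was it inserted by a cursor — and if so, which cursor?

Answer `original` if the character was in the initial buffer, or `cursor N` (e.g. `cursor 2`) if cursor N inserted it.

Answer: original

Derivation:
After op 1 (move_right): buffer="bkxfdz" (len 6), cursors c1@1 c2@5 c3@6, authorship ......
After op 2 (move_right): buffer="bkxfdz" (len 6), cursors c1@2 c2@6 c3@6, authorship ......
After op 3 (insert('h')): buffer="bkhxfdzhh" (len 9), cursors c1@3 c2@9 c3@9, authorship ..1....23
After op 4 (move_right): buffer="bkhxfdzhh" (len 9), cursors c1@4 c2@9 c3@9, authorship ..1....23
After op 5 (move_left): buffer="bkhxfdzhh" (len 9), cursors c1@3 c2@8 c3@8, authorship ..1....23
After op 6 (delete): buffer="bkxfdh" (len 6), cursors c1@2 c2@5 c3@5, authorship .....3
After op 7 (move_right): buffer="bkxfdh" (len 6), cursors c1@3 c2@6 c3@6, authorship .....3
After op 8 (insert('r')): buffer="bkxrfdhrr" (len 9), cursors c1@4 c2@9 c3@9, authorship ...1..323
Authorship (.=original, N=cursor N): . . . 1 . . 3 2 3
Index 5: author = original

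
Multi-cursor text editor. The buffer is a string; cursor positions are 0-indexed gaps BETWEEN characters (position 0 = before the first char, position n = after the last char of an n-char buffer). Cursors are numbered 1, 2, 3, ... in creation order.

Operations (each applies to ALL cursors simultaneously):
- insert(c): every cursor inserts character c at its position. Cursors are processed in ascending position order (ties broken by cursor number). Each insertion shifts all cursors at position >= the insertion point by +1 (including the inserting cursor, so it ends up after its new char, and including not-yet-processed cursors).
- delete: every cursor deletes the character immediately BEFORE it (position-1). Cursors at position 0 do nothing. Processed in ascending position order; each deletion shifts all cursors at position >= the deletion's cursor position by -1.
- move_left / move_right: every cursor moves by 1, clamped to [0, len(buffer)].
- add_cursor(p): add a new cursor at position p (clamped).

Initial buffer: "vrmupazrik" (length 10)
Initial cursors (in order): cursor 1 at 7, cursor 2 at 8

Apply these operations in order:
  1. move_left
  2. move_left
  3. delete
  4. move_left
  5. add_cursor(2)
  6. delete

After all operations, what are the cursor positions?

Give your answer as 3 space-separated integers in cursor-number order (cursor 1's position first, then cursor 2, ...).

After op 1 (move_left): buffer="vrmupazrik" (len 10), cursors c1@6 c2@7, authorship ..........
After op 2 (move_left): buffer="vrmupazrik" (len 10), cursors c1@5 c2@6, authorship ..........
After op 3 (delete): buffer="vrmuzrik" (len 8), cursors c1@4 c2@4, authorship ........
After op 4 (move_left): buffer="vrmuzrik" (len 8), cursors c1@3 c2@3, authorship ........
After op 5 (add_cursor(2)): buffer="vrmuzrik" (len 8), cursors c3@2 c1@3 c2@3, authorship ........
After op 6 (delete): buffer="uzrik" (len 5), cursors c1@0 c2@0 c3@0, authorship .....

Answer: 0 0 0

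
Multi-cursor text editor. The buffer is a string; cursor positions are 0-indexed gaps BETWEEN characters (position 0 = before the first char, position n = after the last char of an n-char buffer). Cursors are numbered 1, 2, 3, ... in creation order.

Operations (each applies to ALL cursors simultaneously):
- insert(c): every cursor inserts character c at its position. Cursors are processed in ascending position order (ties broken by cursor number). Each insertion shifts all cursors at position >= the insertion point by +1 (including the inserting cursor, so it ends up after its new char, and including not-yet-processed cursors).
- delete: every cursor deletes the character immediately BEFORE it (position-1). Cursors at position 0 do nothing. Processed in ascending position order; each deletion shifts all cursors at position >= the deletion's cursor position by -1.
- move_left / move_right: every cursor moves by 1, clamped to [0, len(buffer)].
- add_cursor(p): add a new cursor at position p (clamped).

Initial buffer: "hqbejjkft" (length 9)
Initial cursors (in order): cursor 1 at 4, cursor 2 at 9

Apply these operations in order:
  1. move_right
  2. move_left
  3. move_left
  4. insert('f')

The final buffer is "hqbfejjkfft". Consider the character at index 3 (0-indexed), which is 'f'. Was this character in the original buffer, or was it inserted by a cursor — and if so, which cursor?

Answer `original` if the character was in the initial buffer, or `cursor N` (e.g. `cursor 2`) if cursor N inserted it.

Answer: cursor 1

Derivation:
After op 1 (move_right): buffer="hqbejjkft" (len 9), cursors c1@5 c2@9, authorship .........
After op 2 (move_left): buffer="hqbejjkft" (len 9), cursors c1@4 c2@8, authorship .........
After op 3 (move_left): buffer="hqbejjkft" (len 9), cursors c1@3 c2@7, authorship .........
After op 4 (insert('f')): buffer="hqbfejjkfft" (len 11), cursors c1@4 c2@9, authorship ...1....2..
Authorship (.=original, N=cursor N): . . . 1 . . . . 2 . .
Index 3: author = 1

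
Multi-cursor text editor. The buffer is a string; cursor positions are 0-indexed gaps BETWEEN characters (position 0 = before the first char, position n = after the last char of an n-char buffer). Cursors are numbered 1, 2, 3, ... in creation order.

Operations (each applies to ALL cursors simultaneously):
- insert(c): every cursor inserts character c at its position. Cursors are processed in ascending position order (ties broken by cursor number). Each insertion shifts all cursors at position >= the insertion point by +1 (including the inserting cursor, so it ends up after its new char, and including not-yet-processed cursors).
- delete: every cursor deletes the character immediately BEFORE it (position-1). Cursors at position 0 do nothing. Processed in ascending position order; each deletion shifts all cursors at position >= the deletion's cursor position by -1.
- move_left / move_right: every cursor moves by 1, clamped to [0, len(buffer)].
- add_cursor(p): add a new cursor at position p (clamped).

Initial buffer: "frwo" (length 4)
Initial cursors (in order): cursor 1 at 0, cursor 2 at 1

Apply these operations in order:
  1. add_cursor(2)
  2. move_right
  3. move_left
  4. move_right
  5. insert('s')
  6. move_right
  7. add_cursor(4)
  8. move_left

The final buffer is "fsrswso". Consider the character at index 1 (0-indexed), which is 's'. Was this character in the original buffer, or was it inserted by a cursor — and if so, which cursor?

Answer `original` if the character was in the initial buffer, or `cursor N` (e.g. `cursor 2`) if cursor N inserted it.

Answer: cursor 1

Derivation:
After op 1 (add_cursor(2)): buffer="frwo" (len 4), cursors c1@0 c2@1 c3@2, authorship ....
After op 2 (move_right): buffer="frwo" (len 4), cursors c1@1 c2@2 c3@3, authorship ....
After op 3 (move_left): buffer="frwo" (len 4), cursors c1@0 c2@1 c3@2, authorship ....
After op 4 (move_right): buffer="frwo" (len 4), cursors c1@1 c2@2 c3@3, authorship ....
After op 5 (insert('s')): buffer="fsrswso" (len 7), cursors c1@2 c2@4 c3@6, authorship .1.2.3.
After op 6 (move_right): buffer="fsrswso" (len 7), cursors c1@3 c2@5 c3@7, authorship .1.2.3.
After op 7 (add_cursor(4)): buffer="fsrswso" (len 7), cursors c1@3 c4@4 c2@5 c3@7, authorship .1.2.3.
After op 8 (move_left): buffer="fsrswso" (len 7), cursors c1@2 c4@3 c2@4 c3@6, authorship .1.2.3.
Authorship (.=original, N=cursor N): . 1 . 2 . 3 .
Index 1: author = 1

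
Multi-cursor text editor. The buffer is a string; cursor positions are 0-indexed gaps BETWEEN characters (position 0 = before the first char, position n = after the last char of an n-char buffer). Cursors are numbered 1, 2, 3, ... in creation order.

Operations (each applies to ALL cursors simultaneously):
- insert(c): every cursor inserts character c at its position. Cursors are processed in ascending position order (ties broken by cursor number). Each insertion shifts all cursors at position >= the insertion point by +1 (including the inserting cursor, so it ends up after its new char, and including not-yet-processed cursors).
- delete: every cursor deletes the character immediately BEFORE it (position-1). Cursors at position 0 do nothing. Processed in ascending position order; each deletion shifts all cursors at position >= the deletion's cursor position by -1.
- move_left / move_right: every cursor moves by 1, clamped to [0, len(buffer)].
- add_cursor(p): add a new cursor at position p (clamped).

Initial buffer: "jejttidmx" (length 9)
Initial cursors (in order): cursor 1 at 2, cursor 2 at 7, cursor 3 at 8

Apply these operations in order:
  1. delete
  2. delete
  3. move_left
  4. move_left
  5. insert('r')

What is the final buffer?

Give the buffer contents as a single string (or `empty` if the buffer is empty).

After op 1 (delete): buffer="jjttix" (len 6), cursors c1@1 c2@5 c3@5, authorship ......
After op 2 (delete): buffer="jtx" (len 3), cursors c1@0 c2@2 c3@2, authorship ...
After op 3 (move_left): buffer="jtx" (len 3), cursors c1@0 c2@1 c3@1, authorship ...
After op 4 (move_left): buffer="jtx" (len 3), cursors c1@0 c2@0 c3@0, authorship ...
After op 5 (insert('r')): buffer="rrrjtx" (len 6), cursors c1@3 c2@3 c3@3, authorship 123...

Answer: rrrjtx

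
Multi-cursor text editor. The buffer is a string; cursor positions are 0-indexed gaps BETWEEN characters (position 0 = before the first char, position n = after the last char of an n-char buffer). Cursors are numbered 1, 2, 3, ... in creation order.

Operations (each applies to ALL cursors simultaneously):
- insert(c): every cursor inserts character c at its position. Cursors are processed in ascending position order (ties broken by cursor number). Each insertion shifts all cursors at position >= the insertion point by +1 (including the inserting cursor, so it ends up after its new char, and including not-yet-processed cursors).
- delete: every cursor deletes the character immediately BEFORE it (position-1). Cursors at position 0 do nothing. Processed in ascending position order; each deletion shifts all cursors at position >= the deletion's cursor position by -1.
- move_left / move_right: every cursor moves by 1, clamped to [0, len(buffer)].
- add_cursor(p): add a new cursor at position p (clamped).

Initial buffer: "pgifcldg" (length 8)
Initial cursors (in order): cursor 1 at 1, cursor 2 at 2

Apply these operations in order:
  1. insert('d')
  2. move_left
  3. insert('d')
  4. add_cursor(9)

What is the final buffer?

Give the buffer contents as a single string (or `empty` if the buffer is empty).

After op 1 (insert('d')): buffer="pdgdifcldg" (len 10), cursors c1@2 c2@4, authorship .1.2......
After op 2 (move_left): buffer="pdgdifcldg" (len 10), cursors c1@1 c2@3, authorship .1.2......
After op 3 (insert('d')): buffer="pddgddifcldg" (len 12), cursors c1@2 c2@5, authorship .11.22......
After op 4 (add_cursor(9)): buffer="pddgddifcldg" (len 12), cursors c1@2 c2@5 c3@9, authorship .11.22......

Answer: pddgddifcldg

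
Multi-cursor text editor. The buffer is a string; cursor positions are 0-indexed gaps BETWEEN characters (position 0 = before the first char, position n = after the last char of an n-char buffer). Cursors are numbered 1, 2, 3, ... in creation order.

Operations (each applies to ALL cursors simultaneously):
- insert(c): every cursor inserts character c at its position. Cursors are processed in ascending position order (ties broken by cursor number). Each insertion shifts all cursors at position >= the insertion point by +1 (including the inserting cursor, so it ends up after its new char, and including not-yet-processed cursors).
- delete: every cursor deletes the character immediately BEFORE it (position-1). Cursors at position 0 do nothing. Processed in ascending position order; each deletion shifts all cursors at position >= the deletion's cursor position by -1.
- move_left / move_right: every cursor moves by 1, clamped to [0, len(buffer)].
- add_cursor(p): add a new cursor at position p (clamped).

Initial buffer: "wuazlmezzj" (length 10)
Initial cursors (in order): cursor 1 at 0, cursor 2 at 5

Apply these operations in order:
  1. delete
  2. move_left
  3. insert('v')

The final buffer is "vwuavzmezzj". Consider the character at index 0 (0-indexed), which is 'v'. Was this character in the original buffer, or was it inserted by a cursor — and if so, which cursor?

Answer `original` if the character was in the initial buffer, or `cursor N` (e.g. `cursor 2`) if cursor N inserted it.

Answer: cursor 1

Derivation:
After op 1 (delete): buffer="wuazmezzj" (len 9), cursors c1@0 c2@4, authorship .........
After op 2 (move_left): buffer="wuazmezzj" (len 9), cursors c1@0 c2@3, authorship .........
After op 3 (insert('v')): buffer="vwuavzmezzj" (len 11), cursors c1@1 c2@5, authorship 1...2......
Authorship (.=original, N=cursor N): 1 . . . 2 . . . . . .
Index 0: author = 1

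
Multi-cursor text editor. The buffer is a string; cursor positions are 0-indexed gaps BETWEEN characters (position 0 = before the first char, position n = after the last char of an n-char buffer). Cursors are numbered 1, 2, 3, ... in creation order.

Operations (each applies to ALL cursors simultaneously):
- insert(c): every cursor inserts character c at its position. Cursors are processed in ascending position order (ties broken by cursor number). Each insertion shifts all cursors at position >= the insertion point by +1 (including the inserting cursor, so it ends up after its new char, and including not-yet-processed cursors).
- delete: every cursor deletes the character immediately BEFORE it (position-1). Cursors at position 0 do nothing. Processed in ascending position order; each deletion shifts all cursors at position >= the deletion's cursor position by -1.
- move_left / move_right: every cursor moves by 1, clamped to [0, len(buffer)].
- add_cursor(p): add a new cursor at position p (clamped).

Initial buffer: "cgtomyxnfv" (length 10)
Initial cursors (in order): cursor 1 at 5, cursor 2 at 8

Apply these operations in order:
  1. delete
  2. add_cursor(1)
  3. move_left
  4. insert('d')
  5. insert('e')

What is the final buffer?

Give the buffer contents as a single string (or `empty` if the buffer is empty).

Answer: decgtdeoydexfv

Derivation:
After op 1 (delete): buffer="cgtoyxfv" (len 8), cursors c1@4 c2@6, authorship ........
After op 2 (add_cursor(1)): buffer="cgtoyxfv" (len 8), cursors c3@1 c1@4 c2@6, authorship ........
After op 3 (move_left): buffer="cgtoyxfv" (len 8), cursors c3@0 c1@3 c2@5, authorship ........
After op 4 (insert('d')): buffer="dcgtdoydxfv" (len 11), cursors c3@1 c1@5 c2@8, authorship 3...1..2...
After op 5 (insert('e')): buffer="decgtdeoydexfv" (len 14), cursors c3@2 c1@7 c2@11, authorship 33...11..22...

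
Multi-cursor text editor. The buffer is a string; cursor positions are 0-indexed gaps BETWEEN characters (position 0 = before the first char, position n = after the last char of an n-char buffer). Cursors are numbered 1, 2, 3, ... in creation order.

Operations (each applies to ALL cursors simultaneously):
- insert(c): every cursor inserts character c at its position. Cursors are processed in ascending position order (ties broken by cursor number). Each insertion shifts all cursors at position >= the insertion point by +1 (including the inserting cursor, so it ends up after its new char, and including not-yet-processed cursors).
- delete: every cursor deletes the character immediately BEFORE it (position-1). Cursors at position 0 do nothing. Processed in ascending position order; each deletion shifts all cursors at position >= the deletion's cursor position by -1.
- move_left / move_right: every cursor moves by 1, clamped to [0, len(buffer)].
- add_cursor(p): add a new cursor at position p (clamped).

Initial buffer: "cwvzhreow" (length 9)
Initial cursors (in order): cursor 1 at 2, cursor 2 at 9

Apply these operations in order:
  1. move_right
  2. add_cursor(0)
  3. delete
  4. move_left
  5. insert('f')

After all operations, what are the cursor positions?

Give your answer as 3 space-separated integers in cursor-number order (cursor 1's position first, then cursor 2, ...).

Answer: 3 9 1

Derivation:
After op 1 (move_right): buffer="cwvzhreow" (len 9), cursors c1@3 c2@9, authorship .........
After op 2 (add_cursor(0)): buffer="cwvzhreow" (len 9), cursors c3@0 c1@3 c2@9, authorship .........
After op 3 (delete): buffer="cwzhreo" (len 7), cursors c3@0 c1@2 c2@7, authorship .......
After op 4 (move_left): buffer="cwzhreo" (len 7), cursors c3@0 c1@1 c2@6, authorship .......
After op 5 (insert('f')): buffer="fcfwzhrefo" (len 10), cursors c3@1 c1@3 c2@9, authorship 3.1.....2.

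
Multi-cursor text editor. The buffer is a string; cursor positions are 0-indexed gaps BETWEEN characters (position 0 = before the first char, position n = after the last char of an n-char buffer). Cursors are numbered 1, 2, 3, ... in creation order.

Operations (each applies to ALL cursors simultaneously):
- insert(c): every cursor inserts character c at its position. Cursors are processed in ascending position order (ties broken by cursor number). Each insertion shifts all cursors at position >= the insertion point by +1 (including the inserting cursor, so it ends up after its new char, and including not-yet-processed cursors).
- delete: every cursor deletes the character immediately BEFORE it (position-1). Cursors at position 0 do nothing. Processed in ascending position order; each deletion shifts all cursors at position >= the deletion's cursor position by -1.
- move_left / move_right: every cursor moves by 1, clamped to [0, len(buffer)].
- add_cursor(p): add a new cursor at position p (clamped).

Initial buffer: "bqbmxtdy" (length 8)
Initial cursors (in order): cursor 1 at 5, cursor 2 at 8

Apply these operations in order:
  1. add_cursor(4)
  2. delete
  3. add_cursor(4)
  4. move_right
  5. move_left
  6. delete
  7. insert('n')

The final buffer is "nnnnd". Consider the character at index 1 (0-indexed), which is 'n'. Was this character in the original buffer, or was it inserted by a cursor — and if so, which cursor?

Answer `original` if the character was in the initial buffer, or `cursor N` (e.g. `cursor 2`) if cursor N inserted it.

After op 1 (add_cursor(4)): buffer="bqbmxtdy" (len 8), cursors c3@4 c1@5 c2@8, authorship ........
After op 2 (delete): buffer="bqbtd" (len 5), cursors c1@3 c3@3 c2@5, authorship .....
After op 3 (add_cursor(4)): buffer="bqbtd" (len 5), cursors c1@3 c3@3 c4@4 c2@5, authorship .....
After op 4 (move_right): buffer="bqbtd" (len 5), cursors c1@4 c3@4 c2@5 c4@5, authorship .....
After op 5 (move_left): buffer="bqbtd" (len 5), cursors c1@3 c3@3 c2@4 c4@4, authorship .....
After op 6 (delete): buffer="d" (len 1), cursors c1@0 c2@0 c3@0 c4@0, authorship .
After op 7 (insert('n')): buffer="nnnnd" (len 5), cursors c1@4 c2@4 c3@4 c4@4, authorship 1234.
Authorship (.=original, N=cursor N): 1 2 3 4 .
Index 1: author = 2

Answer: cursor 2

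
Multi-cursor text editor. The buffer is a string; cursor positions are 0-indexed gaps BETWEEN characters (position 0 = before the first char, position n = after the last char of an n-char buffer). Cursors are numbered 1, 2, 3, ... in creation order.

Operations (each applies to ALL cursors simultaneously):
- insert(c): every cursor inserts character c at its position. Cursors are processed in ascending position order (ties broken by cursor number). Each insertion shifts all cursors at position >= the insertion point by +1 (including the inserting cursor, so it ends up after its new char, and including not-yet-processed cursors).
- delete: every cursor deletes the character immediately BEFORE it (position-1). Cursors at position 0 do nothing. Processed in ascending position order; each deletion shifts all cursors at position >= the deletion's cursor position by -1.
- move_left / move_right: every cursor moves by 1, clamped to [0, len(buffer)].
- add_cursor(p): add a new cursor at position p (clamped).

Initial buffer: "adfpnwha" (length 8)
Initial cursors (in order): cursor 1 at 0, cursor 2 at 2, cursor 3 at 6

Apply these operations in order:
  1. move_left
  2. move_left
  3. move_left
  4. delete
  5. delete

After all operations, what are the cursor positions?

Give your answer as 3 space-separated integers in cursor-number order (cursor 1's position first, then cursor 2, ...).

Answer: 0 0 1

Derivation:
After op 1 (move_left): buffer="adfpnwha" (len 8), cursors c1@0 c2@1 c3@5, authorship ........
After op 2 (move_left): buffer="adfpnwha" (len 8), cursors c1@0 c2@0 c3@4, authorship ........
After op 3 (move_left): buffer="adfpnwha" (len 8), cursors c1@0 c2@0 c3@3, authorship ........
After op 4 (delete): buffer="adpnwha" (len 7), cursors c1@0 c2@0 c3@2, authorship .......
After op 5 (delete): buffer="apnwha" (len 6), cursors c1@0 c2@0 c3@1, authorship ......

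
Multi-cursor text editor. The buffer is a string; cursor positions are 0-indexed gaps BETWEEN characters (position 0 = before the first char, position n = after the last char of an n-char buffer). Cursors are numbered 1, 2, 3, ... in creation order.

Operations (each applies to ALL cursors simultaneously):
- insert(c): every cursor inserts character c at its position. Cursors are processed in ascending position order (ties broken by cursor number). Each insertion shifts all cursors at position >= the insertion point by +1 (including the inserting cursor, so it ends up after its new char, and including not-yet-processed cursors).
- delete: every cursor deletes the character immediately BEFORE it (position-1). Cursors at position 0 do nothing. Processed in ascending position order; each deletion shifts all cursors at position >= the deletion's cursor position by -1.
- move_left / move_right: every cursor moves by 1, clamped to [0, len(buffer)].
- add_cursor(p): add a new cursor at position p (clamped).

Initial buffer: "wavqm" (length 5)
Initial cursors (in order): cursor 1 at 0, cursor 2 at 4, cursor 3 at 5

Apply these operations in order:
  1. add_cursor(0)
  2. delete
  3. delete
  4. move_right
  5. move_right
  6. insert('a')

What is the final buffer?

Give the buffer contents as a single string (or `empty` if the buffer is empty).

After op 1 (add_cursor(0)): buffer="wavqm" (len 5), cursors c1@0 c4@0 c2@4 c3@5, authorship .....
After op 2 (delete): buffer="wav" (len 3), cursors c1@0 c4@0 c2@3 c3@3, authorship ...
After op 3 (delete): buffer="w" (len 1), cursors c1@0 c4@0 c2@1 c3@1, authorship .
After op 4 (move_right): buffer="w" (len 1), cursors c1@1 c2@1 c3@1 c4@1, authorship .
After op 5 (move_right): buffer="w" (len 1), cursors c1@1 c2@1 c3@1 c4@1, authorship .
After op 6 (insert('a')): buffer="waaaa" (len 5), cursors c1@5 c2@5 c3@5 c4@5, authorship .1234

Answer: waaaa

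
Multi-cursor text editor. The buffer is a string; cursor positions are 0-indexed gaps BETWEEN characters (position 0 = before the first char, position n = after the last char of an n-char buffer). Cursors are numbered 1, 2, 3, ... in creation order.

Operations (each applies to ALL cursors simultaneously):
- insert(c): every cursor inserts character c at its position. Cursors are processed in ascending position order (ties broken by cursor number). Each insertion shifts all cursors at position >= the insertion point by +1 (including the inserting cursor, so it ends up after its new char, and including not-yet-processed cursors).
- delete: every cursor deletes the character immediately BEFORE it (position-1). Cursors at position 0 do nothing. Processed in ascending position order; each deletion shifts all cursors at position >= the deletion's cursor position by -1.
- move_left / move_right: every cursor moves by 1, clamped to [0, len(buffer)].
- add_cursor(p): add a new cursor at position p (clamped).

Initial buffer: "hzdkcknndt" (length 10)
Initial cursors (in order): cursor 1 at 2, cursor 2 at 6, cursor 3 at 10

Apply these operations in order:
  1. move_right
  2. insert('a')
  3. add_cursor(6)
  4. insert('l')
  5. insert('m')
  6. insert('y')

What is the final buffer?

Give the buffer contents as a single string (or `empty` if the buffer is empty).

After op 1 (move_right): buffer="hzdkcknndt" (len 10), cursors c1@3 c2@7 c3@10, authorship ..........
After op 2 (insert('a')): buffer="hzdakcknandta" (len 13), cursors c1@4 c2@9 c3@13, authorship ...1....2...3
After op 3 (add_cursor(6)): buffer="hzdakcknandta" (len 13), cursors c1@4 c4@6 c2@9 c3@13, authorship ...1....2...3
After op 4 (insert('l')): buffer="hzdalkclknalndtal" (len 17), cursors c1@5 c4@8 c2@12 c3@17, authorship ...11..4..22...33
After op 5 (insert('m')): buffer="hzdalmkclmknalmndtalm" (len 21), cursors c1@6 c4@10 c2@15 c3@21, authorship ...111..44..222...333
After op 6 (insert('y')): buffer="hzdalmykclmyknalmyndtalmy" (len 25), cursors c1@7 c4@12 c2@18 c3@25, authorship ...1111..444..2222...3333

Answer: hzdalmykclmyknalmyndtalmy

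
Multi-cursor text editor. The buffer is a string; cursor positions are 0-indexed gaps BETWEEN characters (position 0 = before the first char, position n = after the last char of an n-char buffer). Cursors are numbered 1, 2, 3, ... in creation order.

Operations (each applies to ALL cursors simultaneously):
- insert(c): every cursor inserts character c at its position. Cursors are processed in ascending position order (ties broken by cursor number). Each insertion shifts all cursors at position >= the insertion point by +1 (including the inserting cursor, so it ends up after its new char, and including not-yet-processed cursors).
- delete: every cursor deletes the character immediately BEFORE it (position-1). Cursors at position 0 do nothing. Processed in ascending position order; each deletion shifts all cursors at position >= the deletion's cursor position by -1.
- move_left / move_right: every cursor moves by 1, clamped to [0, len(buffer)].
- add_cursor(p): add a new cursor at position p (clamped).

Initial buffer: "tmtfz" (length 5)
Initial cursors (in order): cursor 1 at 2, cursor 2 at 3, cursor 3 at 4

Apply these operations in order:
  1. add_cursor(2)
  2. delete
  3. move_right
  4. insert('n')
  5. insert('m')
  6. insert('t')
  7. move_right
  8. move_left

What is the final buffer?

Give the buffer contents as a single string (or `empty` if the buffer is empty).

After op 1 (add_cursor(2)): buffer="tmtfz" (len 5), cursors c1@2 c4@2 c2@3 c3@4, authorship .....
After op 2 (delete): buffer="z" (len 1), cursors c1@0 c2@0 c3@0 c4@0, authorship .
After op 3 (move_right): buffer="z" (len 1), cursors c1@1 c2@1 c3@1 c4@1, authorship .
After op 4 (insert('n')): buffer="znnnn" (len 5), cursors c1@5 c2@5 c3@5 c4@5, authorship .1234
After op 5 (insert('m')): buffer="znnnnmmmm" (len 9), cursors c1@9 c2@9 c3@9 c4@9, authorship .12341234
After op 6 (insert('t')): buffer="znnnnmmmmtttt" (len 13), cursors c1@13 c2@13 c3@13 c4@13, authorship .123412341234
After op 7 (move_right): buffer="znnnnmmmmtttt" (len 13), cursors c1@13 c2@13 c3@13 c4@13, authorship .123412341234
After op 8 (move_left): buffer="znnnnmmmmtttt" (len 13), cursors c1@12 c2@12 c3@12 c4@12, authorship .123412341234

Answer: znnnnmmmmtttt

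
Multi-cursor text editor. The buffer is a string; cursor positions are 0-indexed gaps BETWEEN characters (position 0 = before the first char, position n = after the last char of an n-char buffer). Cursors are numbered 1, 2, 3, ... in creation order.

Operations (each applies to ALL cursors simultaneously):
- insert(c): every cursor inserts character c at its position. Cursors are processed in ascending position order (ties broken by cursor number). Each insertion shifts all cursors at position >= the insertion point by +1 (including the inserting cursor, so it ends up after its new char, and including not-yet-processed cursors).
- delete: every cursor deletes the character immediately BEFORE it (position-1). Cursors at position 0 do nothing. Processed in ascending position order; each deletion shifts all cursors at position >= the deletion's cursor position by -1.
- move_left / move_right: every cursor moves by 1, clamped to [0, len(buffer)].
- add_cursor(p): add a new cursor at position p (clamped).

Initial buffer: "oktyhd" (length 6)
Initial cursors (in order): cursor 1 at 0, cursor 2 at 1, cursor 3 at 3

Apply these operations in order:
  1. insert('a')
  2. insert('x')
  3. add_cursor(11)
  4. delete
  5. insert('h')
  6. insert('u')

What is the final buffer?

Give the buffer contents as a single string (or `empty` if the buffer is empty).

Answer: ahuoahuktahuyhud

Derivation:
After op 1 (insert('a')): buffer="aoaktayhd" (len 9), cursors c1@1 c2@3 c3@6, authorship 1.2..3...
After op 2 (insert('x')): buffer="axoaxktaxyhd" (len 12), cursors c1@2 c2@5 c3@9, authorship 11.22..33...
After op 3 (add_cursor(11)): buffer="axoaxktaxyhd" (len 12), cursors c1@2 c2@5 c3@9 c4@11, authorship 11.22..33...
After op 4 (delete): buffer="aoaktayd" (len 8), cursors c1@1 c2@3 c3@6 c4@7, authorship 1.2..3..
After op 5 (insert('h')): buffer="ahoahktahyhd" (len 12), cursors c1@2 c2@5 c3@9 c4@11, authorship 11.22..33.4.
After op 6 (insert('u')): buffer="ahuoahuktahuyhud" (len 16), cursors c1@3 c2@7 c3@12 c4@15, authorship 111.222..333.44.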